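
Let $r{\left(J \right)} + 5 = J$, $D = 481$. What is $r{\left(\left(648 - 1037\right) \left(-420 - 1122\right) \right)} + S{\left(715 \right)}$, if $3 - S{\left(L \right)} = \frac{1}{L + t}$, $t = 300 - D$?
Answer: $\frac{320312423}{534} \approx 5.9984 \cdot 10^{5}$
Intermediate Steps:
$t = -181$ ($t = 300 - 481 = -181$)
$r{\left(J \right)} = -5 + J$
$S{\left(L \right)} = 3 - \frac{1}{-181 + L}$ ($S{\left(L \right)} = 3 - \frac{1}{L - 181} = 3 - \frac{1}{-181 + L}$)
$r{\left(\left(648 - 1037\right) \left(-420 - 1122\right) \right)} + S{\left(715 \right)} = \left(-5 + \left(648 - 1037\right) \left(-420 - 1122\right)\right) + \frac{-544 + 3 \cdot 715}{-181 + 715} = \left(-5 - -599838\right) + \frac{-544 + 2145}{534} = \left(-5 + 599838\right) + \frac{1}{534} \cdot 1601 = 599833 + \frac{1601}{534} = \frac{320312423}{534}$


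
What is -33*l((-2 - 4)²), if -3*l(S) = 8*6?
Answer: 528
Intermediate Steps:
l(S) = -16 (l(S) = -8*6/3 = -⅓*48 = -16)
-33*l((-2 - 4)²) = -33*(-16) = 528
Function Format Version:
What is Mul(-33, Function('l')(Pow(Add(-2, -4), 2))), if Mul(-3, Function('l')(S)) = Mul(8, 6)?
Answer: 528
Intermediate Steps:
Function('l')(S) = -16 (Function('l')(S) = Mul(Rational(-1, 3), Mul(8, 6)) = Mul(Rational(-1, 3), 48) = -16)
Mul(-33, Function('l')(Pow(Add(-2, -4), 2))) = Mul(-33, -16) = 528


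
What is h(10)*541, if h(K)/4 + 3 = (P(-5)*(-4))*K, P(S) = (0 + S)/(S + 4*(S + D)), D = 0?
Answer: -23804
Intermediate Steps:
P(S) = ⅕ (P(S) = (0 + S)/(S + 4*(S + 0)) = S/(S + 4*S) = S/((5*S)) = S*(1/(5*S)) = ⅕)
h(K) = -12 - 16*K/5 (h(K) = -12 + 4*(((⅕)*(-4))*K) = -12 + 4*(-4*K/5) = -12 - 16*K/5)
h(10)*541 = (-12 - 16/5*10)*541 = (-12 - 32)*541 = -44*541 = -23804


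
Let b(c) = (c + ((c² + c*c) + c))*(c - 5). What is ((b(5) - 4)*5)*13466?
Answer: -269320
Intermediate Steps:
b(c) = (-5 + c)*(2*c + 2*c²) (b(c) = (c + ((c² + c²) + c))*(-5 + c) = (c + (2*c² + c))*(-5 + c) = (c + (c + 2*c²))*(-5 + c) = (2*c + 2*c²)*(-5 + c) = (-5 + c)*(2*c + 2*c²))
((b(5) - 4)*5)*13466 = ((2*5*(-5 + 5² - 4*5) - 4)*5)*13466 = ((2*5*(-5 + 25 - 20) - 4)*5)*13466 = ((2*5*0 - 4)*5)*13466 = ((0 - 4)*5)*13466 = -4*5*13466 = -20*13466 = -269320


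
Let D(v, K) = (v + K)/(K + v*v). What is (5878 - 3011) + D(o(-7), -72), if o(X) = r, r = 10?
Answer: 40107/14 ≈ 2864.8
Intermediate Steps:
o(X) = 10
D(v, K) = (K + v)/(K + v²)
(5878 - 3011) + D(o(-7), -72) = (5878 - 3011) + (-72 + 10)/(-72 + 10²) = 2867 - 62/(-72 + 100) = 2867 - 62/28 = 2867 + (1/28)*(-62) = 2867 - 31/14 = 40107/14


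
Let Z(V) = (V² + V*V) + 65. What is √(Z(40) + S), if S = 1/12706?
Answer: √527109566246/12706 ≈ 57.140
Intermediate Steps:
S = 1/12706 ≈ 7.8703e-5
Z(V) = 65 + 2*V² (Z(V) = (V² + V²) + 65 = 2*V² + 65 = 65 + 2*V²)
√(Z(40) + S) = √((65 + 2*40²) + 1/12706) = √((65 + 2*1600) + 1/12706) = √((65 + 3200) + 1/12706) = √(3265 + 1/12706) = √(41485091/12706) = √527109566246/12706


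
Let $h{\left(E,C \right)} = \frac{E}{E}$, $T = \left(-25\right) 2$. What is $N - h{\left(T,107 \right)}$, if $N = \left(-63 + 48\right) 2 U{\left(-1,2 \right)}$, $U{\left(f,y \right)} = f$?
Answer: $29$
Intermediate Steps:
$T = -50$
$h{\left(E,C \right)} = 1$
$N = 30$ ($N = \left(-63 + 48\right) 2 \left(-1\right) = \left(-15\right) \left(-2\right) = 30$)
$N - h{\left(T,107 \right)} = 30 - 1 = 29$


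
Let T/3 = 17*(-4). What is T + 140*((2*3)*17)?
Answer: 14076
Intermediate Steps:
T = -204 (T = 3*(17*(-4)) = 3*(-68) = -204)
T + 140*((2*3)*17) = -204 + 140*((2*3)*17) = -204 + 140*(6*17) = -204 + 140*102 = -204 + 14280 = 14076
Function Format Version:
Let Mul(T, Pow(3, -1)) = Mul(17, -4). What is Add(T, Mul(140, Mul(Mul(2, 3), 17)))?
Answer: 14076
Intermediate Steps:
T = -204 (T = Mul(3, Mul(17, -4)) = Mul(3, -68) = -204)
Add(T, Mul(140, Mul(Mul(2, 3), 17))) = Add(-204, Mul(140, Mul(Mul(2, 3), 17))) = Add(-204, Mul(140, Mul(6, 17))) = Add(-204, Mul(140, 102)) = Add(-204, 14280) = 14076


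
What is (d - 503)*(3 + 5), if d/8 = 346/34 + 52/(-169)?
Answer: -749720/221 ≈ -3392.4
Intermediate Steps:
d = 17448/221 (d = 8*(346/34 + 52/(-169)) = 8*(346*(1/34) + 52*(-1/169)) = 8*(173/17 - 4/13) = 8*(2181/221) = 17448/221 ≈ 78.950)
(d - 503)*(3 + 5) = (17448/221 - 503)*(3 + 5) = -93715/221*8 = -749720/221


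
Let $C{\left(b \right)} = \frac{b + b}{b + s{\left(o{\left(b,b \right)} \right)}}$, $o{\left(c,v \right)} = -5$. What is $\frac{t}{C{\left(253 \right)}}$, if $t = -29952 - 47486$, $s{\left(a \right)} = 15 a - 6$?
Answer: $- \frac{6659668}{253} \approx -26323.0$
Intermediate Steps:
$s{\left(a \right)} = -6 + 15 a$
$t = -77438$
$C{\left(b \right)} = \frac{2 b}{-81 + b}$ ($C{\left(b \right)} = \frac{b + b}{b + \left(-6 + 15 \left(-5\right)\right)} = \frac{2 b}{b - 81} = \frac{2 b}{-81 + b}$)
$\frac{t}{C{\left(253 \right)}} = - \frac{77438}{2 \cdot 253 \frac{1}{-81 + 253}} = - \frac{77438}{2 \cdot 253 \cdot \frac{1}{172}} = - \frac{77438}{\frac{253}{86}} = \left(-77438\right) \frac{86}{253} = - \frac{6659668}{253}$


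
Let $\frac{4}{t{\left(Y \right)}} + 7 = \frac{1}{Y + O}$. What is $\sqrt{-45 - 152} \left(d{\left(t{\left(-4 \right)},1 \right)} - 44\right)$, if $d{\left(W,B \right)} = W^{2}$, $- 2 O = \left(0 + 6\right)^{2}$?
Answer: $- \frac{1049356 i \sqrt{197}}{24025} \approx - 613.04 i$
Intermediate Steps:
$O = -18$ ($O = - \frac{\left(0 + 6\right)^{2}}{2} = - \frac{6^{2}}{2} = \left(- \frac{1}{2}\right) 36 = -18$)
$t{\left(Y \right)} = \frac{4}{-7 + \frac{1}{-18 + Y}}$ ($t{\left(Y \right)} = \frac{4}{-7 + \frac{1}{Y - 18}} = \frac{4}{-7 + \frac{1}{-18 + Y}}$)
$\sqrt{-45 - 152} \left(d{\left(t{\left(-4 \right)},1 \right)} - 44\right) = \sqrt{-45 - 152} \left(\left(\frac{4 \left(18 - -4\right)}{-127 + 7 \left(-4\right)}\right)^{2} - 44\right) = \sqrt{-197} \left(\left(\frac{4 \left(18 + 4\right)}{-127 - 28}\right)^{2} - 44\right) = i \sqrt{197} \left(\left(4 \frac{1}{-155} \cdot 22\right)^{2} - 44\right) = i \sqrt{197} \left(\left(4 \left(- \frac{1}{155}\right) 22\right)^{2} - 44\right) = i \sqrt{197} \left(\left(- \frac{88}{155}\right)^{2} - 44\right) = i \sqrt{197} \left(\frac{7744}{24025} - 44\right) = i \sqrt{197} \left(- \frac{1049356}{24025}\right) = - \frac{1049356 i \sqrt{197}}{24025}$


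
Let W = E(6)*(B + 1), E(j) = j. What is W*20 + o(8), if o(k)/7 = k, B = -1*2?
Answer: -64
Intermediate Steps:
B = -2
o(k) = 7*k
W = -6 (W = 6*(-2 + 1) = 6*(-1) = -6)
W*20 + o(8) = -6*20 + 7*8 = -120 + 56 = -64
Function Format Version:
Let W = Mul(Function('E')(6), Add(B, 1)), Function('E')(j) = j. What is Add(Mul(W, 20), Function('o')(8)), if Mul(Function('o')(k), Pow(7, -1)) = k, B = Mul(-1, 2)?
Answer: -64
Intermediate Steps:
B = -2
Function('o')(k) = Mul(7, k)
W = -6 (W = Mul(6, Add(-2, 1)) = Mul(6, -1) = -6)
Add(Mul(W, 20), Function('o')(8)) = Add(Mul(-6, 20), Mul(7, 8)) = Add(-120, 56) = -64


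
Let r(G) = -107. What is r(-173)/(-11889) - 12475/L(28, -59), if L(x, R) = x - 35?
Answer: 148316024/83223 ≈ 1782.2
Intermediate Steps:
L(x, R) = -35 + x
r(-173)/(-11889) - 12475/L(28, -59) = -107/(-11889) - 12475/(-35 + 28) = -107*(-1/11889) - 12475/(-7) = 107/11889 - 12475*(-⅐) = 107/11889 + 12475/7 = 148316024/83223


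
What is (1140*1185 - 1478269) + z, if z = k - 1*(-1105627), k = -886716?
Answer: 91542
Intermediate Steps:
z = 218911 (z = -886716 - 1*(-1105627) = -886716 + 1105627 = 218911)
(1140*1185 - 1478269) + z = (1140*1185 - 1478269) + 218911 = (1350900 - 1478269) + 218911 = -127369 + 218911 = 91542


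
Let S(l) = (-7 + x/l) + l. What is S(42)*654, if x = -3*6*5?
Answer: 150420/7 ≈ 21489.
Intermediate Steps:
x = -90 (x = -18*5 = -90)
S(l) = -7 + l - 90/l (S(l) = (-7 - 90/l) + l = -7 + l - 90/l)
S(42)*654 = (-7 + 42 - 90/42)*654 = (-7 + 42 - 90*1/42)*654 = (-7 + 42 - 15/7)*654 = (230/7)*654 = 150420/7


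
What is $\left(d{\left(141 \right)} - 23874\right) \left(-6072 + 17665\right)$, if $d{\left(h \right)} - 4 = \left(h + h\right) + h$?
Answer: $-271821071$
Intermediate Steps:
$d{\left(h \right)} = 4 + 3 h$ ($d{\left(h \right)} = 4 + \left(\left(h + h\right) + h\right) = 4 + \left(2 h + h\right) = 4 + 3 h$)
$\left(d{\left(141 \right)} - 23874\right) \left(-6072 + 17665\right) = \left(\left(4 + 3 \cdot 141\right) - 23874\right) \left(-6072 + 17665\right) = \left(\left(4 + 423\right) - 23874\right) 11593 = \left(427 - 23874\right) 11593 = \left(-23447\right) 11593 = -271821071$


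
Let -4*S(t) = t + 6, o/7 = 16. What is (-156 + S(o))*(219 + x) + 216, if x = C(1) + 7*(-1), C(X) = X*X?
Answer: -78591/2 ≈ -39296.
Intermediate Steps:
o = 112 (o = 7*16 = 112)
C(X) = X**2
S(t) = -3/2 - t/4 (S(t) = -(t + 6)/4 = -(6 + t)/4 = -3/2 - t/4)
x = -6 (x = 1**2 + 7*(-1) = 1 - 7 = -6)
(-156 + S(o))*(219 + x) + 216 = (-156 + (-3/2 - 1/4*112))*(219 - 6) + 216 = (-156 + (-3/2 - 28))*213 + 216 = (-156 - 59/2)*213 + 216 = -371/2*213 + 216 = -79023/2 + 216 = -78591/2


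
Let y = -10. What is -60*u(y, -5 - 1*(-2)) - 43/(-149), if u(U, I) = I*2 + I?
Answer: 80503/149 ≈ 540.29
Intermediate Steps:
u(U, I) = 3*I (u(U, I) = 2*I + I = 3*I)
-60*u(y, -5 - 1*(-2)) - 43/(-149) = -180*(-5 - 1*(-2)) - 43/(-149) = -180*(-5 + 2) - 43*(-1/149) = -180*(-3) + 43/149 = -60*(-9) + 43/149 = 540 + 43/149 = 80503/149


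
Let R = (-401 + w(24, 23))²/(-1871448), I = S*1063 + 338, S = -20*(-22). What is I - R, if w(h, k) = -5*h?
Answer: 875946479425/1871448 ≈ 4.6806e+5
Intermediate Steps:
S = 440
I = 468058 (I = 440*1063 + 338 = 467720 + 338 = 468058)
R = -271441/1871448 (R = (-401 - 5*24)²/(-1871448) = (-401 - 120)²*(-1/1871448) = (-521)²*(-1/1871448) = 271441*(-1/1871448) = -271441/1871448 ≈ -0.14504)
I - R = 468058 - 1*(-271441/1871448) = 468058 + 271441/1871448 = 875946479425/1871448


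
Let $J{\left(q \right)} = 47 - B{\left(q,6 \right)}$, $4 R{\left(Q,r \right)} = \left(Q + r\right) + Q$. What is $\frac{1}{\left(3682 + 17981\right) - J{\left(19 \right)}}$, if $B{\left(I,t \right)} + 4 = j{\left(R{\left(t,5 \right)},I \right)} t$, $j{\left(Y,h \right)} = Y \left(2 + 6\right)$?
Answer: $\frac{1}{21816} \approx 4.5838 \cdot 10^{-5}$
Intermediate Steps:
$R{\left(Q,r \right)} = \frac{Q}{2} + \frac{r}{4}$ ($R{\left(Q,r \right)} = \frac{\left(Q + r\right) + Q}{4} = \frac{r + 2 Q}{4} = \frac{Q}{2} + \frac{r}{4}$)
$j{\left(Y,h \right)} = 8 Y$ ($j{\left(Y,h \right)} = Y 8 = 8 Y$)
$B{\left(I,t \right)} = -4 + t \left(10 + 4 t\right)$ ($B{\left(I,t \right)} = -4 + 8 \left(\frac{t}{2} + \frac{1}{4} \cdot 5\right) t = -4 + 8 \left(\frac{t}{2} + \frac{5}{4}\right) t = -4 + 8 \left(\frac{5}{4} + \frac{t}{2}\right) t = -4 + \left(10 + 4 t\right) t = -4 + t \left(10 + 4 t\right)$)
$J{\left(q \right)} = -153$ ($J{\left(q \right)} = 47 - \left(-4 + 2 \cdot 6 \left(5 + 2 \cdot 6\right)\right) = 47 - \left(-4 + 2 \cdot 6 \left(5 + 12\right)\right) = 47 - \left(-4 + 2 \cdot 6 \cdot 17\right) = 47 - \left(-4 + 204\right) = 47 - 200 = -153$)
$\frac{1}{\left(3682 + 17981\right) - J{\left(19 \right)}} = \frac{1}{\left(3682 + 17981\right) - -153} = \frac{1}{21663 + 153} = \frac{1}{21816}$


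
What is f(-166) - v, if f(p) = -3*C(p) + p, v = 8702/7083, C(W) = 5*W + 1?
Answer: 16430941/7083 ≈ 2319.8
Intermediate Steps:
C(W) = 1 + 5*W
v = 8702/7083 (v = 8702*(1/7083) = 8702/7083 ≈ 1.2286)
f(p) = -3 - 14*p (f(p) = -3*(1 + 5*p) + p = (-3 - 15*p) + p = -3 - 14*p)
f(-166) - v = (-3 - 14*(-166)) - 1*8702/7083 = (-3 + 2324) - 8702/7083 = 2321 - 8702/7083 = 16430941/7083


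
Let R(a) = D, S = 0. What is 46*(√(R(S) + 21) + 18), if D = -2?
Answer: 828 + 46*√19 ≈ 1028.5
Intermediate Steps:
R(a) = -2
46*(√(R(S) + 21) + 18) = 46*(√(-2 + 21) + 18) = 46*(√19 + 18) = 46*(18 + √19) = 828 + 46*√19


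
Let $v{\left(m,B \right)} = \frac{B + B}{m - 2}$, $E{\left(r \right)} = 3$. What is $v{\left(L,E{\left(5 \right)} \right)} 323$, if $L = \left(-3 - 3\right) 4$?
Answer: $- \frac{969}{13} \approx -74.538$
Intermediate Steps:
$L = -24$ ($L = \left(-6\right) 4 = -24$)
$v{\left(m,B \right)} = \frac{2 B}{-2 + m}$
$v{\left(L,E{\left(5 \right)} \right)} 323 = 2 \cdot 3 \frac{1}{-2 - 24} \cdot 323 = 2 \cdot 3 \frac{1}{-26} \cdot 323 = 2 \cdot 3 \left(- \frac{1}{26}\right) 323 = \left(- \frac{3}{13}\right) 323 = - \frac{969}{13}$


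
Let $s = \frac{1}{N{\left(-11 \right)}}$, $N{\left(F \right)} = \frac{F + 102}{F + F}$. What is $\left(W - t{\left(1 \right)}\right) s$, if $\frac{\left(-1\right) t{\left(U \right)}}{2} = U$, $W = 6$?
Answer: $- \frac{176}{91} \approx -1.9341$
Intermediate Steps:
$t{\left(U \right)} = - 2 U$
$N{\left(F \right)} = \frac{102 + F}{2 F}$
$s = - \frac{22}{91}$ ($s = \frac{1}{\frac{1}{2} \frac{1}{-11} \left(102 - 11\right)} = \frac{1}{\frac{1}{2} \left(- \frac{1}{11}\right) 91} = \frac{1}{- \frac{91}{22}} = - \frac{22}{91} \approx -0.24176$)
$\left(W - t{\left(1 \right)}\right) s = \left(6 - \left(-2\right) 1\right) \left(- \frac{22}{91}\right) = \left(6 - -2\right) \left(- \frac{22}{91}\right) = \left(6 + 2\right) \left(- \frac{22}{91}\right) = 8 \left(- \frac{22}{91}\right) = - \frac{176}{91}$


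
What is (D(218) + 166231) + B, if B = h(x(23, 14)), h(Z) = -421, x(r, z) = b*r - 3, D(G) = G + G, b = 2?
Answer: 166246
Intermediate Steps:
D(G) = 2*G
x(r, z) = -3 + 2*r (x(r, z) = 2*r - 3 = -3 + 2*r)
B = -421
(D(218) + 166231) + B = (2*218 + 166231) - 421 = (436 + 166231) - 421 = 166667 - 421 = 166246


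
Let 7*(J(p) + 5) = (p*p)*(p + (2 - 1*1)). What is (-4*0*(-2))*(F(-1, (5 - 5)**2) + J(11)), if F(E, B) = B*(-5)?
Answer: 0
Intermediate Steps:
F(E, B) = -5*B
J(p) = -5 + p**2*(1 + p)/7 (J(p) = -5 + ((p*p)*(p + (2 - 1*1)))/7 = -5 + (p**2*(p + (2 - 1)))/7 = -5 + (p**2*(p + 1))/7 = -5 + (p**2*(1 + p))/7 = -5 + p**2*(1 + p)/7)
(-4*0*(-2))*(F(-1, (5 - 5)**2) + J(11)) = (-4*0*(-2))*(-5*(5 - 5)**2 + (-5 + (1/7)*11**2 + (1/7)*11**3)) = (0*(-2))*(-5*0**2 + (-5 + (1/7)*121 + (1/7)*1331)) = 0*(-5*0 + (-5 + 121/7 + 1331/7)) = 0*(0 + 1417/7) = 0*(1417/7) = 0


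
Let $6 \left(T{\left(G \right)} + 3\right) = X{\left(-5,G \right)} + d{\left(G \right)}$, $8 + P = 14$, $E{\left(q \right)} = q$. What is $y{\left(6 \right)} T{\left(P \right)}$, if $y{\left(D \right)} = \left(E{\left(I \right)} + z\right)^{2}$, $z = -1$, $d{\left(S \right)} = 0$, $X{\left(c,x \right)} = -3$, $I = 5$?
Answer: $-56$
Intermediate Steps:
$y{\left(D \right)} = 16$ ($y{\left(D \right)} = \left(5 - 1\right)^{2} = 4^{2} = 16$)
$P = 6$ ($P = -8 + 14 = 6$)
$T{\left(G \right)} = - \frac{7}{2}$ ($T{\left(G \right)} = -3 + \frac{-3 + 0}{6} = -3 + \frac{1}{6} \left(-3\right) = -3 - \frac{1}{2} = - \frac{7}{2}$)
$y{\left(6 \right)} T{\left(P \right)} = 16 \left(- \frac{7}{2}\right) = -56$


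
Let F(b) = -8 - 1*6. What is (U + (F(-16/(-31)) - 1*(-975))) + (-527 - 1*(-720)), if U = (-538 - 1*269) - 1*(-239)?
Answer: 586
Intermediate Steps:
F(b) = -14 (F(b) = -8 - 6 = -14)
U = -568 (U = (-538 - 269) + 239 = -807 + 239 = -568)
(U + (F(-16/(-31)) - 1*(-975))) + (-527 - 1*(-720)) = (-568 + (-14 - 1*(-975))) + (-527 - 1*(-720)) = (-568 + (-14 + 975)) + (-527 + 720) = (-568 + 961) + 193 = 393 + 193 = 586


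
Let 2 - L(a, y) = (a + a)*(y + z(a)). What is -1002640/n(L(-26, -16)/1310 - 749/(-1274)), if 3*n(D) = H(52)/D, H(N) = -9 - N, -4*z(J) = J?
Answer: 7613947896/727181 ≈ 10471.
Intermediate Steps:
z(J) = -J/4
L(a, y) = 2 - 2*a*(y - a/4) (L(a, y) = 2 - (a + a)*(y - a/4) = 2 - 2*a*(y - a/4))
n(D) = -61/(3*D) (n(D) = ((-9 - 1*52)/D)/3 = ((-9 - 52)/D)/3 = (-61/D)/3 = -61/(3*D))
-1002640/n(L(-26, -16)/1310 - 749/(-1274)) = -1002640/((-61/(3*((2 + (½)*(-26)² - 2*(-26)*(-16))/1310 - 749/(-1274))))) = -1002640/((-61/(3*((2 + (½)*676 - 832)*(1/1310) - 749*(-1/1274))))) = -1002640/((-61/(3*((2 + 338 - 832)*(1/1310) + 107/182)))) = -1002640/((-61/(3*(-492*1/1310 + 107/182)))) = -1002640/((-61/(3*(-246/655 + 107/182)))) = -1002640/((-61/(3*25313/119210))) = -1002640/((-61/3*119210/25313)) = -1002640/(-7271810/75939) = -1002640*(-75939/7271810) = 7613947896/727181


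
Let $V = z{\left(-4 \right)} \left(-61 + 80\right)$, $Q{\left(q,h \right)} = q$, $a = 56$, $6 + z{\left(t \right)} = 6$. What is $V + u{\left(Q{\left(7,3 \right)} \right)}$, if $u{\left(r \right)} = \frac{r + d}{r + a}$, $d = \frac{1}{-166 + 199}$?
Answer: $\frac{232}{2079} \approx 0.11159$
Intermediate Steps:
$z{\left(t \right)} = 0$ ($z{\left(t \right)} = -6 + 6 = 0$)
$d = \frac{1}{33} \approx 0.030303$
$u{\left(r \right)} = \frac{\frac{1}{33} + r}{56 + r}$ ($u{\left(r \right)} = \frac{r + \frac{1}{33}}{r + 56} = \frac{\frac{1}{33} + r}{56 + r}$)
$V = 0$ ($V = 0 \left(-61 + 80\right) = 0 \cdot 19 = 0$)
$V + u{\left(Q{\left(7,3 \right)} \right)} = 0 + \frac{\frac{1}{33} + 7}{56 + 7} = 0 + \frac{1}{63} \cdot \frac{232}{33} = 0 + \frac{232}{2079} = \frac{232}{2079}$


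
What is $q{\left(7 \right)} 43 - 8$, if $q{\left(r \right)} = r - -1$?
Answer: $336$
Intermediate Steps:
$q{\left(r \right)} = 1 + r$ ($q{\left(r \right)} = r + 1 = 1 + r$)
$q{\left(7 \right)} 43 - 8 = \left(1 + 7\right) 43 - 8 = 8 \cdot 43 - 8 = 344 - 8 = 336$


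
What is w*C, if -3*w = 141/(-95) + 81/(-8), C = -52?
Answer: -38233/190 ≈ -201.23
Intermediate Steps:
w = 2941/760 (w = -(141/(-95) + 81/(-8))/3 = -(141*(-1/95) + 81*(-⅛))/3 = -(-141/95 - 81/8)/3 = -⅓*(-8823/760) = 2941/760 ≈ 3.8697)
w*C = (2941/760)*(-52) = -38233/190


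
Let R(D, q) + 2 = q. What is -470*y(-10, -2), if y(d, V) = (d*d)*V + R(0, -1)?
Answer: 95410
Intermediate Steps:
R(D, q) = -2 + q
y(d, V) = -3 + V*d**2 (y(d, V) = (d*d)*V + (-2 - 1) = d**2*V - 3 = V*d**2 - 3 = -3 + V*d**2)
-470*y(-10, -2) = -470*(-3 - 2*(-10)**2) = -470*(-3 - 2*100) = -470*(-3 - 200) = -470*(-203) = 95410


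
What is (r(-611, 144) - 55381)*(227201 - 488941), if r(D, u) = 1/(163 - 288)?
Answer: 362385625848/25 ≈ 1.4495e+10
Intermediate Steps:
r(D, u) = -1/125 (r(D, u) = 1/(-125) = -1/125)
(r(-611, 144) - 55381)*(227201 - 488941) = (-1/125 - 55381)*(227201 - 488941) = -6922626/125*(-261740) = 362385625848/25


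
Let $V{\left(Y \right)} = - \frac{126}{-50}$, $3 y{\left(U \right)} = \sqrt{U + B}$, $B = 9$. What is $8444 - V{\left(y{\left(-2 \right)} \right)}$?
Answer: $\frac{211037}{25} \approx 8441.5$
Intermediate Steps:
$y{\left(U \right)} = \frac{\sqrt{9 + U}}{3}$ ($y{\left(U \right)} = \frac{\sqrt{U + 9}}{3} = \frac{\sqrt{9 + U}}{3}$)
$V{\left(Y \right)} = \frac{63}{25}$ ($V{\left(Y \right)} = \left(-126\right) \left(- \frac{1}{50}\right) = \frac{63}{25}$)
$8444 - V{\left(y{\left(-2 \right)} \right)} = 8444 - \frac{63}{25} = \frac{211037}{25}$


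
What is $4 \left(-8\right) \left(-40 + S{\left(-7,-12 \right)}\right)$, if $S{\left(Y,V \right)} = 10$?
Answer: $960$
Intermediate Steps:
$4 \left(-8\right) \left(-40 + S{\left(-7,-12 \right)}\right) = 4 \left(-8\right) \left(-40 + 10\right) = \left(-32\right) \left(-30\right) = 960$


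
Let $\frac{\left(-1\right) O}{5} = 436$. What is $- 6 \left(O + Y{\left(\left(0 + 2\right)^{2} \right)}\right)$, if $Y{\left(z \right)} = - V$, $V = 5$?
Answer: $13110$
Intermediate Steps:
$O = -2180$ ($O = \left(-5\right) 436 = -2180$)
$Y{\left(z \right)} = -5$ ($Y{\left(z \right)} = \left(-1\right) 5 = -5$)
$- 6 \left(O + Y{\left(\left(0 + 2\right)^{2} \right)}\right) = - 6 \left(-2180 - 5\right) = \left(-6\right) \left(-2185\right) = 13110$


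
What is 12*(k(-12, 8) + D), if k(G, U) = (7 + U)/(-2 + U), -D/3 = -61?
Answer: 2226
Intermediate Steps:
D = 183 (D = -3*(-61) = 183)
k(G, U) = (7 + U)/(-2 + U)
12*(k(-12, 8) + D) = 12*((7 + 8)/(-2 + 8) + 183) = 12*(15/6 + 183) = 12*((⅙)*15 + 183) = 12*(5/2 + 183) = 12*(371/2) = 2226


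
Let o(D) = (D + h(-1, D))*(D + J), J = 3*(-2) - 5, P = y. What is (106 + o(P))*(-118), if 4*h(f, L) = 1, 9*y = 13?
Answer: -858391/81 ≈ -10597.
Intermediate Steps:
y = 13/9 (y = (⅑)*13 = 13/9 ≈ 1.4444)
h(f, L) = ¼ (h(f, L) = (¼)*1 = ¼)
P = 13/9 ≈ 1.4444
J = -11 (J = -6 - 5 = -11)
o(D) = (-11 + D)*(¼ + D) (o(D) = (D + ¼)*(D - 11) = (¼ + D)*(-11 + D) = (-11 + D)*(¼ + D))
(106 + o(P))*(-118) = (106 + (-11/4 + (13/9)² - 43/4*13/9))*(-118) = (106 + (-11/4 + 169/81 - 559/36))*(-118) = (106 - 2623/162)*(-118) = (14549/162)*(-118) = -858391/81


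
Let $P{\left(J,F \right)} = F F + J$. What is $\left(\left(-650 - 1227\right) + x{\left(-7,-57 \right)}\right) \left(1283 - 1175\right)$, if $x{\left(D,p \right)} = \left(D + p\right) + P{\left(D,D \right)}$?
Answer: $-205092$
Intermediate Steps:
$P{\left(J,F \right)} = J + F^{2}$ ($P{\left(J,F \right)} = F^{2} + J = J + F^{2}$)
$x{\left(D,p \right)} = p + D^{2} + 2 D$ ($x{\left(D,p \right)} = \left(D + p\right) + \left(D + D^{2}\right) = p + D^{2} + 2 D$)
$\left(\left(-650 - 1227\right) + x{\left(-7,-57 \right)}\right) \left(1283 - 1175\right) = \left(\left(-650 - 1227\right) + \left(-57 + \left(-7\right)^{2} + 2 \left(-7\right)\right)\right) \left(1283 - 1175\right) = \left(-1877 - 22\right) 108 = \left(-1899\right) 108 = -205092$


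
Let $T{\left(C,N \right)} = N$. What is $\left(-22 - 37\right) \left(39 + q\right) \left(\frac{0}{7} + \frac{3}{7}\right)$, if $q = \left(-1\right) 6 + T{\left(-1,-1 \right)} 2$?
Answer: $- \frac{5487}{7} \approx -783.86$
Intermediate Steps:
$q = -8$ ($q = \left(-1\right) 6 - 2 = -6 - 2 = -8$)
$\left(-22 - 37\right) \left(39 + q\right) \left(\frac{0}{7} + \frac{3}{7}\right) = \left(-22 - 37\right) \left(39 - 8\right) \left(\frac{0}{7} + \frac{3}{7}\right) = \left(-59\right) 31 \left(0 \cdot \frac{1}{7} + 3 \cdot \frac{1}{7}\right) = - 1829 \left(0 + \frac{3}{7}\right) = \left(-1829\right) \frac{3}{7} = - \frac{5487}{7}$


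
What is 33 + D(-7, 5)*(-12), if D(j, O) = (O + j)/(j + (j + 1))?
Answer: 405/13 ≈ 31.154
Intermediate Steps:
D(j, O) = (O + j)/(1 + 2*j) (D(j, O) = (O + j)/(j + (1 + j)) = (O + j)/(1 + 2*j))
33 + D(-7, 5)*(-12) = 33 + ((5 - 7)/(1 + 2*(-7)))*(-12) = 33 + (-2/(1 - 14))*(-12) = 33 + (-2/(-13))*(-12) = 33 - 1/13*(-2)*(-12) = 33 + (2/13)*(-12) = 33 - 24/13 = 405/13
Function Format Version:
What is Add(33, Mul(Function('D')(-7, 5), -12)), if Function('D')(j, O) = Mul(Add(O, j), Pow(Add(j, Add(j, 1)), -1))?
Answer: Rational(405, 13) ≈ 31.154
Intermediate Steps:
Function('D')(j, O) = Mul(Pow(Add(1, Mul(2, j)), -1), Add(O, j)) (Function('D')(j, O) = Mul(Add(O, j), Pow(Add(j, Add(1, j)), -1)) = Mul(Add(O, j), Pow(Add(1, Mul(2, j)), -1)) = Mul(Pow(Add(1, Mul(2, j)), -1), Add(O, j)))
Add(33, Mul(Function('D')(-7, 5), -12)) = Add(33, Mul(Mul(Pow(Add(1, Mul(2, -7)), -1), Add(5, -7)), -12)) = Add(33, Mul(Mul(Pow(Add(1, -14), -1), -2), -12)) = Add(33, Mul(Mul(Pow(-13, -1), -2), -12)) = Add(33, Mul(Mul(Rational(-1, 13), -2), -12)) = Add(33, Mul(Rational(2, 13), -12)) = Add(33, Rational(-24, 13)) = Rational(405, 13)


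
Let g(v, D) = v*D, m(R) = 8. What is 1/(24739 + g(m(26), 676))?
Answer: 1/30147 ≈ 3.3171e-5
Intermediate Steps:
g(v, D) = D*v
1/(24739 + g(m(26), 676)) = 1/(24739 + 676*8) = 1/(24739 + 5408) = 1/30147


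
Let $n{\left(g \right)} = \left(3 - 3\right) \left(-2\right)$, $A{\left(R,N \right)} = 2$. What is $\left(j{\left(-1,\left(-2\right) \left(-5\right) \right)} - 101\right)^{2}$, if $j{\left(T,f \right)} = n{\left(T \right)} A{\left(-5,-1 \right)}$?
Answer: $10201$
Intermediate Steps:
$n{\left(g \right)} = 0$ ($n{\left(g \right)} = 0 \left(-2\right) = 0$)
$j{\left(T,f \right)} = 0$ ($j{\left(T,f \right)} = 0 \cdot 2 = 0$)
$\left(j{\left(-1,\left(-2\right) \left(-5\right) \right)} - 101\right)^{2} = \left(0 - 101\right)^{2} = \left(-101\right)^{2} = 10201$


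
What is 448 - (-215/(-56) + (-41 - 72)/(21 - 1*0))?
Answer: 10789/24 ≈ 449.54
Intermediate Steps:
448 - (-215/(-56) + (-41 - 72)/(21 - 1*0)) = 448 - (-215*(-1/56) - 113/(21 + 0)) = 448 - (215/56 - 113/21) = 448 - 1*(-37/24) = 448 + 37/24 = 10789/24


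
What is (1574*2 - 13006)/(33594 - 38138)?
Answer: 4929/2272 ≈ 2.1695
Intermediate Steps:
(1574*2 - 13006)/(33594 - 38138) = (3148 - 13006)/(-4544) = -9858*(-1/4544) = 4929/2272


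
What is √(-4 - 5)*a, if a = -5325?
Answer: -15975*I ≈ -15975.0*I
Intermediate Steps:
√(-4 - 5)*a = √(-4 - 5)*(-5325) = √(-9)*(-5325) = (3*I)*(-5325) = -15975*I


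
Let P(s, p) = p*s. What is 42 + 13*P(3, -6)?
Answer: -192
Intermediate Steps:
42 + 13*P(3, -6) = 42 + 13*(-6*3) = 42 + 13*(-18) = 42 - 234 = -192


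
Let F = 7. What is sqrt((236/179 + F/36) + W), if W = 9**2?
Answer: sqrt(95176627)/1074 ≈ 9.0837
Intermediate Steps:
W = 81
sqrt((236/179 + F/36) + W) = sqrt((236/179 + 7/36) + 81) = sqrt(9749/6444 + 81) = sqrt(531713/6444) = sqrt(95176627)/1074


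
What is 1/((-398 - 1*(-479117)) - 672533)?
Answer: -1/193814 ≈ -5.1596e-6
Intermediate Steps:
1/((-398 - 1*(-479117)) - 672533) = 1/((-398 + 479117) - 672533) = 1/(478719 - 672533) = 1/(-193814) = -1/193814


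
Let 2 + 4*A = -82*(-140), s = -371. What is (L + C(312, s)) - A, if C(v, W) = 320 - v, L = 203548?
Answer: 401373/2 ≈ 2.0069e+5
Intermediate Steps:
A = 5739/2 (A = -1/2 + (-82*(-140))/4 = -1/2 + (1/4)*11480 = -1/2 + 2870 = 5739/2 ≈ 2869.5)
(L + C(312, s)) - A = (203548 + (320 - 1*312)) - 1*5739/2 = (203548 + (320 - 312)) - 5739/2 = (203548 + 8) - 5739/2 = 203556 - 5739/2 = 401373/2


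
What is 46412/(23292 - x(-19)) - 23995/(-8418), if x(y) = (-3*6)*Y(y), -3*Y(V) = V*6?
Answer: 20125007/4204791 ≈ 4.7862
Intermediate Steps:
Y(V) = -2*V (Y(V) = -V*6/3 = -2*V)
x(y) = 36*y (x(y) = (-3*6)*(-2*y) = -(-36)*y = 36*y)
46412/(23292 - x(-19)) - 23995/(-8418) = 46412/(23292 - 36*(-19)) - 23995/(-8418) = 46412/(23292 - 1*(-684)) - 23995*(-1/8418) = 46412/(23292 + 684) + 23995/8418 = 46412/23976 + 23995/8418 = 46412*(1/23976) + 23995/8418 = 11603/5994 + 23995/8418 = 20125007/4204791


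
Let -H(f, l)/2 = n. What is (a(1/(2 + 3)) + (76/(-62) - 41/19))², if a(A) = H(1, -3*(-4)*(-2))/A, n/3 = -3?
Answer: 2602734289/346921 ≈ 7502.4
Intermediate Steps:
n = -9 (n = 3*(-3) = -9)
H(f, l) = 18 (H(f, l) = -2*(-9) = 18)
a(A) = 18/A
(a(1/(2 + 3)) + (76/(-62) - 41/19))² = (18/(1/(2 + 3)) + (76/(-62) - 41/19))² = (18/(1/5) + (76*(-1/62) - 41*1/19))² = (18/(⅕) + (-38/31 - 41/19))² = (18*5 - 1993/589)² = (90 - 1993/589)² = (51017/589)² = 2602734289/346921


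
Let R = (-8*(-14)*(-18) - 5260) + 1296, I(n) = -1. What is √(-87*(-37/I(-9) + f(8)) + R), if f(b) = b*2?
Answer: I*√10591 ≈ 102.91*I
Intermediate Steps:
f(b) = 2*b
R = -5980 (R = (112*(-18) - 5260) + 1296 = (-2016 - 5260) + 1296 = -7276 + 1296 = -5980)
√(-87*(-37/I(-9) + f(8)) + R) = √(-87*(-37/(-1) + 2*8) - 5980) = √(-87*(-37*(-1) + 16) - 5980) = √(-87*(37 + 16) - 5980) = √(-87*53 - 5980) = √(-4611 - 5980) = √(-10591) = I*√10591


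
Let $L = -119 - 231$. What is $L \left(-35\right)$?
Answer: $12250$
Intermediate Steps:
$L = -350$
$L \left(-35\right) = \left(-350\right) \left(-35\right) = 12250$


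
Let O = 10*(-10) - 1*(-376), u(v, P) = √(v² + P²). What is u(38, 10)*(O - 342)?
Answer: -132*√386 ≈ -2593.4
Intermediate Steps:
u(v, P) = √(P² + v²)
O = 276 (O = -100 + 376 = 276)
u(38, 10)*(O - 342) = √(10² + 38²)*(276 - 342) = √(100 + 1444)*(-66) = √1544*(-66) = (2*√386)*(-66) = -132*√386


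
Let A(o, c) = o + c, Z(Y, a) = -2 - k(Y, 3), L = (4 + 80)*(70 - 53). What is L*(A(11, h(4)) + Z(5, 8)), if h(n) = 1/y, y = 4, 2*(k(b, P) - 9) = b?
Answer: -3213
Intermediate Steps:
k(b, P) = 9 + b/2
L = 1428 (L = 84*17 = 1428)
h(n) = ¼ (h(n) = 1/4 = ¼)
Z(Y, a) = -11 - Y/2 (Z(Y, a) = -2 - (9 + Y/2) = -2 + (-9 - Y/2) = -11 - Y/2)
A(o, c) = c + o
L*(A(11, h(4)) + Z(5, 8)) = 1428*((¼ + 11) + (-11 - ½*5)) = 1428*(45/4 + (-11 - 5/2)) = 1428*(45/4 - 27/2) = 1428*(-9/4) = -3213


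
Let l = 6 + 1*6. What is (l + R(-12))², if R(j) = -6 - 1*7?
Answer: 1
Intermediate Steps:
R(j) = -13 (R(j) = -6 - 7 = -13)
l = 12 (l = 6 + 6 = 12)
(l + R(-12))² = (12 - 13)² = (-1)² = 1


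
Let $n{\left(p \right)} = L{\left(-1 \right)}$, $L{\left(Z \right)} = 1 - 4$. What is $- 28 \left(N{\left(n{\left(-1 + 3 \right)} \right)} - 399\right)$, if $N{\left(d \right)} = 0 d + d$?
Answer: $11256$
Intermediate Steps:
$L{\left(Z \right)} = -3$
$n{\left(p \right)} = -3$
$N{\left(d \right)} = d$ ($N{\left(d \right)} = 0 + d = d$)
$- 28 \left(N{\left(n{\left(-1 + 3 \right)} \right)} - 399\right) = - 28 \left(-3 - 399\right) = \left(-28\right) \left(-402\right) = 11256$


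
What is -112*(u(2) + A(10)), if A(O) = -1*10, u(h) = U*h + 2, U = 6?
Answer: -448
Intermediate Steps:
u(h) = 2 + 6*h (u(h) = 6*h + 2 = 2 + 6*h)
A(O) = -10
-112*(u(2) + A(10)) = -112*((2 + 6*2) - 10) = -112*((2 + 12) - 10) = -112*(14 - 10) = -112*4 = -448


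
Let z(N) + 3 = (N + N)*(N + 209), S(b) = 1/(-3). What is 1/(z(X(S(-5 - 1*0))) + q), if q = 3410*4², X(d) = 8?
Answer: 1/58029 ≈ 1.7233e-5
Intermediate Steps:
S(b) = -⅓
z(N) = -3 + 2*N*(209 + N) (z(N) = -3 + (N + N)*(N + 209) = -3 + (2*N)*(209 + N) = -3 + 2*N*(209 + N))
q = 54560 (q = 3410*16 = 54560)
1/(z(X(S(-5 - 1*0))) + q) = 1/((-3 + 2*8² + 418*8) + 54560) = 1/((-3 + 2*64 + 3344) + 54560) = 1/((-3 + 128 + 3344) + 54560) = 1/(3469 + 54560) = 1/58029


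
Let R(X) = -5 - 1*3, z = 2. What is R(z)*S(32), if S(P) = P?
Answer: -256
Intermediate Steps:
R(X) = -8 (R(X) = -5 - 3 = -8)
R(z)*S(32) = -8*32 = -256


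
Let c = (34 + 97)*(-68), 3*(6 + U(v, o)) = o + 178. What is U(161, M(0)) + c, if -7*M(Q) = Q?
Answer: -26564/3 ≈ -8854.7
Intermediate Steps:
M(Q) = -Q/7
U(v, o) = 160/3 + o/3 (U(v, o) = -6 + (o + 178)/3 = -6 + (178 + o)/3 = -6 + (178/3 + o/3) = 160/3 + o/3)
c = -8908 (c = 131*(-68) = -8908)
U(161, M(0)) + c = (160/3 + (-⅐*0)/3) - 8908 = (160/3 + (⅓)*0) - 8908 = (160/3 + 0) - 8908 = 160/3 - 8908 = -26564/3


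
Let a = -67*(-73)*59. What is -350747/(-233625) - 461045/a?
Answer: -6496927082/67416932625 ≈ -0.096369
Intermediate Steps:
a = 288569 (a = 4891*59 = 288569)
-350747/(-233625) - 461045/a = -350747/(-233625) - 461045/288569 = -350747*(-1/233625) - 461045*1/288569 = 350747/233625 - 461045/288569 = -6496927082/67416932625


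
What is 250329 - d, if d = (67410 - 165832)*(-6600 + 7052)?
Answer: 44737073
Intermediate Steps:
d = -44486744 (d = -98422*452 = -44486744)
250329 - d = 250329 - 1*(-44486744) = 250329 + 44486744 = 44737073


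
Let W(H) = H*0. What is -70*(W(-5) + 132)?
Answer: -9240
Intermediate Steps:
W(H) = 0
-70*(W(-5) + 132) = -70*(0 + 132) = -70*132 = -9240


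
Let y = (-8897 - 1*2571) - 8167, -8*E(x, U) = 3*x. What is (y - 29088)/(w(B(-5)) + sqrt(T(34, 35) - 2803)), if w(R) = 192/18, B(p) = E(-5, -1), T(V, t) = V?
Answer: -4677408/25945 + 438507*I*sqrt(2769)/25945 ≈ -180.28 + 889.37*I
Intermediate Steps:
E(x, U) = -3*x/8
B(p) = 15/8 (B(p) = -3/8*(-5) = 15/8)
w(R) = 32/3 (w(R) = 192*(1/18) = 32/3)
y = -19635 (y = (-8897 - 2571) - 8167 = -11468 - 8167 = -19635)
(y - 29088)/(w(B(-5)) + sqrt(T(34, 35) - 2803)) = (-19635 - 29088)/(32/3 + sqrt(34 - 2803)) = -48723/(32/3 + sqrt(-2769)) = -48723/(32/3 + I*sqrt(2769))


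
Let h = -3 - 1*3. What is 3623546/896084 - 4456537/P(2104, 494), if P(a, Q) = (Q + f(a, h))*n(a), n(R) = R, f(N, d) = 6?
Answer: -45365277277/235670092000 ≈ -0.19249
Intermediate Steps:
h = -6 (h = -3 - 3 = -6)
P(a, Q) = a*(6 + Q) (P(a, Q) = (Q + 6)*a = (6 + Q)*a = a*(6 + Q))
3623546/896084 - 4456537/P(2104, 494) = 3623546/896084 - 4456537*1/(2104*(6 + 494)) = 3623546*(1/896084) - 4456537/(2104*500) = 1811773/448042 - 4456537/1052000 = -45365277277/235670092000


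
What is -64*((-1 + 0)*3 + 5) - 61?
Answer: -189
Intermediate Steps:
-64*((-1 + 0)*3 + 5) - 61 = -64*(-1*3 + 5) - 61 = -64*(-3 + 5) - 61 = -64*2 - 61 = -128 - 61 = -189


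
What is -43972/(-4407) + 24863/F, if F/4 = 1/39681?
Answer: 4347896590009/17628 ≈ 2.4665e+8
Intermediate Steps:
F = 4/39681 ≈ 0.00010080
-43972/(-4407) + 24863/F = -43972/(-4407) + 24863/(4/39681) = -43972*(-1/4407) + 24863*(39681/4) = 43972/4407 + 986588703/4 = 4347896590009/17628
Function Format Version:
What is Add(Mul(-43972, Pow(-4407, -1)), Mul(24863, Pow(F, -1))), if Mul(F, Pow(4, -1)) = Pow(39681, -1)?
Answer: Rational(4347896590009, 17628) ≈ 2.4665e+8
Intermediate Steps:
F = Rational(4, 39681) (F = Mul(4, Pow(39681, -1)) = Mul(4, Rational(1, 39681)) = Rational(4, 39681) ≈ 0.00010080)
Add(Mul(-43972, Pow(-4407, -1)), Mul(24863, Pow(F, -1))) = Add(Mul(-43972, Pow(-4407, -1)), Mul(24863, Pow(Rational(4, 39681), -1))) = Add(Mul(-43972, Rational(-1, 4407)), Mul(24863, Rational(39681, 4))) = Add(Rational(43972, 4407), Rational(986588703, 4)) = Rational(4347896590009, 17628)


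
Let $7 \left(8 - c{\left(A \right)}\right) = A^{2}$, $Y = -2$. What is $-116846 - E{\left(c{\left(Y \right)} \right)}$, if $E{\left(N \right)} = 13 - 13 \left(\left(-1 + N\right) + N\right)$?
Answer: $- \frac{816752}{7} \approx -1.1668 \cdot 10^{5}$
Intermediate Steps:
$c{\left(A \right)} = 8 - \frac{A^{2}}{7}$
$E{\left(N \right)} = 26 - 26 N$ ($E{\left(N \right)} = 13 - 13 \left(-1 + 2 N\right) = 13 - \left(-13 + 26 N\right) = 26 - 26 N$)
$-116846 - E{\left(c{\left(Y \right)} \right)} = -116846 - \left(26 - 26 \left(8 - \frac{\left(-2\right)^{2}}{7}\right)\right) = -116846 - \left(26 - 26 \left(8 - \frac{4}{7}\right)\right) = -116846 - \left(26 - \frac{1352}{7}\right) = -116846 - - \frac{1170}{7} = -116846 + \frac{1170}{7} = - \frac{816752}{7}$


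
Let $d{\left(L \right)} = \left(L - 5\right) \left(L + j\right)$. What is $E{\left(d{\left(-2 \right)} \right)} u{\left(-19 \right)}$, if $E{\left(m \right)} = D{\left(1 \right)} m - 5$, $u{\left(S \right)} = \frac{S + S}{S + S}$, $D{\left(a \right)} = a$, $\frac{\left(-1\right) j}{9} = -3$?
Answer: $-180$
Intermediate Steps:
$j = 27$ ($j = \left(-9\right) \left(-3\right) = 27$)
$d{\left(L \right)} = \left(-5 + L\right) \left(27 + L\right)$ ($d{\left(L \right)} = \left(L - 5\right) \left(L + 27\right) = \left(-5 + L\right) \left(27 + L\right)$)
$u{\left(S \right)} = 1$ ($u{\left(S \right)} = \frac{2 S}{2 S} = 2 S \frac{1}{2 S} = 1$)
$E{\left(m \right)} = -5 + m$ ($E{\left(m \right)} = 1 m - 5 = m - 5 = -5 + m$)
$E{\left(d{\left(-2 \right)} \right)} u{\left(-19 \right)} = \left(-5 + \left(-135 + \left(-2\right)^{2} + 22 \left(-2\right)\right)\right) 1 = \left(-5 - 175\right) 1 = \left(-180\right) 1 = -180$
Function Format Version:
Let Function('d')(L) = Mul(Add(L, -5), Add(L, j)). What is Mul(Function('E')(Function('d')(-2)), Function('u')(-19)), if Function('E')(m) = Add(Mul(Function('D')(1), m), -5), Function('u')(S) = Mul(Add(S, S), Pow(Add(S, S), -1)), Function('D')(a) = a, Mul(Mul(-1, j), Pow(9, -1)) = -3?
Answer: -180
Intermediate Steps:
j = 27 (j = Mul(-9, -3) = 27)
Function('d')(L) = Mul(Add(-5, L), Add(27, L)) (Function('d')(L) = Mul(Add(L, -5), Add(L, 27)) = Mul(Add(-5, L), Add(27, L)))
Function('u')(S) = 1 (Function('u')(S) = Mul(Mul(2, S), Pow(Mul(2, S), -1)) = Mul(Mul(2, S), Mul(Rational(1, 2), Pow(S, -1))) = 1)
Function('E')(m) = Add(-5, m) (Function('E')(m) = Add(Mul(1, m), -5) = Add(m, -5) = Add(-5, m))
Mul(Function('E')(Function('d')(-2)), Function('u')(-19)) = Mul(Add(-5, Add(-135, Pow(-2, 2), Mul(22, -2))), 1) = Mul(Add(-5, Add(-135, 4, -44)), 1) = Mul(Add(-5, -175), 1) = Mul(-180, 1) = -180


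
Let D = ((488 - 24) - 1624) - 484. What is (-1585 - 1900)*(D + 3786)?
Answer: -7464870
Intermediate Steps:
D = -1644 (D = (464 - 1624) - 484 = -1160 - 484 = -1644)
(-1585 - 1900)*(D + 3786) = (-1585 - 1900)*(-1644 + 3786) = -3485*2142 = -7464870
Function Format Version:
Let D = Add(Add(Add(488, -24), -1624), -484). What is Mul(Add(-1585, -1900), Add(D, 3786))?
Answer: -7464870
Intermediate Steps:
D = -1644 (D = Add(Add(464, -1624), -484) = Add(-1160, -484) = -1644)
Mul(Add(-1585, -1900), Add(D, 3786)) = Mul(Add(-1585, -1900), Add(-1644, 3786)) = Mul(-3485, 2142) = -7464870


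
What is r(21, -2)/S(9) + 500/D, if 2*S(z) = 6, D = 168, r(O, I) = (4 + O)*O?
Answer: 7475/42 ≈ 177.98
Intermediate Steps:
r(O, I) = O*(4 + O)
S(z) = 3 (S(z) = (½)*6 = 3)
r(21, -2)/S(9) + 500/D = (21*(4 + 21))/3 + 500/168 = (21*25)*(⅓) + 500*(1/168) = 525*(⅓) + 125/42 = 175 + 125/42 = 7475/42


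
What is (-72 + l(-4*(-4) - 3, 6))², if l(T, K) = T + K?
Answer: 2809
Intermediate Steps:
l(T, K) = K + T
(-72 + l(-4*(-4) - 3, 6))² = (-72 + (6 + (-4*(-4) - 3)))² = (-72 + (6 + (16 - 3)))² = (-72 + (6 + 13))² = (-72 + 19)² = (-53)² = 2809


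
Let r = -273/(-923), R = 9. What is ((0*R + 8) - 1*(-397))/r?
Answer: 9585/7 ≈ 1369.3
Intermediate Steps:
r = 21/71 (r = -273*(-1/923) = 21/71 ≈ 0.29577)
((0*R + 8) - 1*(-397))/r = ((0*9 + 8) - 1*(-397))/(21/71) = ((0 + 8) + 397)*(71/21) = (8 + 397)*(71/21) = 405*(71/21) = 9585/7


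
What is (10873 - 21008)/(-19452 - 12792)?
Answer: 10135/32244 ≈ 0.31432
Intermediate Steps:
(10873 - 21008)/(-19452 - 12792) = -10135/(-32244) = -10135*(-1/32244) = 10135/32244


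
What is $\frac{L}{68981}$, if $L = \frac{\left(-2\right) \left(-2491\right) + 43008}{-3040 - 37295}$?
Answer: $- \frac{9598}{556469727} \approx -1.7248 \cdot 10^{-5}$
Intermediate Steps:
$L = - \frac{9598}{8067}$ ($L = \frac{4982 + 43008}{-40335} = 47990 \left(- \frac{1}{40335}\right) = - \frac{9598}{8067} \approx -1.1898$)
$\frac{L}{68981} = - \frac{9598}{8067 \cdot 68981} = \left(- \frac{9598}{8067}\right) \frac{1}{68981} = - \frac{9598}{556469727}$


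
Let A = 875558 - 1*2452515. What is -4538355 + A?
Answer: -6115312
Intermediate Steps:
A = -1576957 (A = 875558 - 2452515 = -1576957)
-4538355 + A = -4538355 - 1576957 = -6115312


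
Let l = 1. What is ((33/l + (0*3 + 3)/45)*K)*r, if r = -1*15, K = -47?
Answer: 23312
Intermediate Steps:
r = -15
((33/l + (0*3 + 3)/45)*K)*r = ((33/1 + (0*3 + 3)/45)*(-47))*(-15) = ((33*1 + (0 + 3)*(1/45))*(-47))*(-15) = ((33 + 3*(1/45))*(-47))*(-15) = ((33 + 1/15)*(-47))*(-15) = ((496/15)*(-47))*(-15) = -23312/15*(-15) = 23312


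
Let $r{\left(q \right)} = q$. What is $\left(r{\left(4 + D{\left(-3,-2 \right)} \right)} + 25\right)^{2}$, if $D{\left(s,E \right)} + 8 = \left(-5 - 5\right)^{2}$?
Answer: $14641$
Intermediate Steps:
$D{\left(s,E \right)} = 92$ ($D{\left(s,E \right)} = -8 + \left(-5 - 5\right)^{2} = -8 + \left(-10\right)^{2} = -8 + 100 = 92$)
$\left(r{\left(4 + D{\left(-3,-2 \right)} \right)} + 25\right)^{2} = \left(\left(4 + 92\right) + 25\right)^{2} = \left(96 + 25\right)^{2} = 121^{2} = 14641$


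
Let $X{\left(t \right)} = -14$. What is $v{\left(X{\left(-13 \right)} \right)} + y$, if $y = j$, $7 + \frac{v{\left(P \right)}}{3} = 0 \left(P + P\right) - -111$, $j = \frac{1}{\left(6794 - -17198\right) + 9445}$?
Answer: $\frac{10432345}{33437} \approx 312.0$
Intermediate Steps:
$j = \frac{1}{33437}$ ($j = \frac{1}{\left(6794 + 17198\right) + 9445} = \frac{1}{23992 + 9445} = \frac{1}{33437} \approx 2.9907 \cdot 10^{-5}$)
$v{\left(P \right)} = 312$ ($v{\left(P \right)} = -21 + 3 \left(0 \left(P + P\right) - -111\right) = -21 + 3 \left(0 \cdot 2 P + 111\right) = -21 + 3 \left(0 + 111\right) = -21 + 3 \cdot 111 = -21 + 333 = 312$)
$y = \frac{1}{33437} \approx 2.9907 \cdot 10^{-5}$
$v{\left(X{\left(-13 \right)} \right)} + y = 312 + \frac{1}{33437} = \frac{10432345}{33437}$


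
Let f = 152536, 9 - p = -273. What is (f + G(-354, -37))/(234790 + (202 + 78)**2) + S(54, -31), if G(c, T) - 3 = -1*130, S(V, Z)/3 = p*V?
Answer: 14307924369/313190 ≈ 45685.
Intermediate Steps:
p = 282 (p = 9 - 1*(-273) = 9 + 273 = 282)
S(V, Z) = 846*V (S(V, Z) = 3*(282*V) = 846*V)
G(c, T) = -127 (G(c, T) = 3 - 1*130 = 3 - 130 = -127)
(f + G(-354, -37))/(234790 + (202 + 78)**2) + S(54, -31) = (152536 - 127)/(234790 + (202 + 78)**2) + 846*54 = 152409/(234790 + 280**2) + 45684 = 152409/(234790 + 78400) + 45684 = 152409/313190 + 45684 = 14307924369/313190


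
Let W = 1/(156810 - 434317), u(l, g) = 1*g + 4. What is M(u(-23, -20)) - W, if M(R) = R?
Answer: -4440111/277507 ≈ -16.000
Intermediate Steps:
u(l, g) = 4 + g (u(l, g) = g + 4 = 4 + g)
W = -1/277507 (W = 1/(-277507) = -1/277507 ≈ -3.6035e-6)
M(u(-23, -20)) - W = (4 - 20) - 1*(-1/277507) = -16 + 1/277507 = -4440111/277507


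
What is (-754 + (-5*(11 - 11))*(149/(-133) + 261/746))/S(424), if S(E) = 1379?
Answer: -754/1379 ≈ -0.54677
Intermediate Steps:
(-754 + (-5*(11 - 11))*(149/(-133) + 261/746))/S(424) = (-754 + (-5*(11 - 11))*(149/(-133) + 261/746))/1379 = (-754 + (-5*0)*(149*(-1/133) + 261*(1/746)))*(1/1379) = (-754 + 0*(-149/133 + 261/746))*(1/1379) = (-754 + 0*(-76441/99218))*(1/1379) = (-754 + 0)*(1/1379) = -754*1/1379 = -754/1379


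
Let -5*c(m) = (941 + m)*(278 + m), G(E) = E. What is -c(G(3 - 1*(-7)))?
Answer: 273888/5 ≈ 54778.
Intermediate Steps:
c(m) = -(278 + m)*(941 + m)/5 (c(m) = -(941 + m)*(278 + m)/5 = -(278 + m)*(941 + m)/5)
-c(G(3 - 1*(-7))) = -(-261598/5 - 1219*(3 - 1*(-7))/5 - (3 - 1*(-7))²/5) = -(-261598/5 - 1219*(3 + 7)/5 - (3 + 7)²/5) = -(-261598/5 - 1219/5*10 - ⅕*10²) = -(-261598/5 - 2438 - ⅕*100) = -(-261598/5 - 2438 - 20) = -1*(-273888/5) = 273888/5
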